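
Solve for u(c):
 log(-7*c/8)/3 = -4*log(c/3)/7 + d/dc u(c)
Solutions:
 u(c) = C1 + 19*c*log(c)/21 + c*(-log(6) - 19/21 + 3*log(3)/7 + log(7)/3 + I*pi/3)


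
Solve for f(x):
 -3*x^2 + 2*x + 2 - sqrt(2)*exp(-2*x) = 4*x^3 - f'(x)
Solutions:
 f(x) = C1 + x^4 + x^3 - x^2 - 2*x - sqrt(2)*exp(-2*x)/2


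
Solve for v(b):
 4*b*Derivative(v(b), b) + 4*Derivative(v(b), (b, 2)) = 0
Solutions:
 v(b) = C1 + C2*erf(sqrt(2)*b/2)


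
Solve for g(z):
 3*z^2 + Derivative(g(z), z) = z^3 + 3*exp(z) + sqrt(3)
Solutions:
 g(z) = C1 + z^4/4 - z^3 + sqrt(3)*z + 3*exp(z)


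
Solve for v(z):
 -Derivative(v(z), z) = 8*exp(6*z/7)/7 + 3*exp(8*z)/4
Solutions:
 v(z) = C1 - 4*exp(6*z/7)/3 - 3*exp(8*z)/32


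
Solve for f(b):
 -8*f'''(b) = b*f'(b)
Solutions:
 f(b) = C1 + Integral(C2*airyai(-b/2) + C3*airybi(-b/2), b)


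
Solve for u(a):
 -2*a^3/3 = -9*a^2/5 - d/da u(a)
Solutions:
 u(a) = C1 + a^4/6 - 3*a^3/5


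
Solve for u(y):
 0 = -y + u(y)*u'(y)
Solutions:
 u(y) = -sqrt(C1 + y^2)
 u(y) = sqrt(C1 + y^2)


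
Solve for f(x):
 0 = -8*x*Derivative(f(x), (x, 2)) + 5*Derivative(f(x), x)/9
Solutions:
 f(x) = C1 + C2*x^(77/72)


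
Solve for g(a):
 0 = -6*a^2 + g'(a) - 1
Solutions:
 g(a) = C1 + 2*a^3 + a


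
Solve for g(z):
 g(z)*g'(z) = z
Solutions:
 g(z) = -sqrt(C1 + z^2)
 g(z) = sqrt(C1 + z^2)


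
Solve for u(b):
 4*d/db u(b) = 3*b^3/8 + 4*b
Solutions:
 u(b) = C1 + 3*b^4/128 + b^2/2


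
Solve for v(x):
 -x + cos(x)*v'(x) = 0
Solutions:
 v(x) = C1 + Integral(x/cos(x), x)


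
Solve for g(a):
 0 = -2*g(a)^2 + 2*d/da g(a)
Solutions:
 g(a) = -1/(C1 + a)


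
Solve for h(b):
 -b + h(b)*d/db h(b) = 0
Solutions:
 h(b) = -sqrt(C1 + b^2)
 h(b) = sqrt(C1 + b^2)


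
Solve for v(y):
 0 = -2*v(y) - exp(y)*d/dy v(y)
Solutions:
 v(y) = C1*exp(2*exp(-y))


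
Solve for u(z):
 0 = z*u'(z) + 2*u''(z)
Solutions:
 u(z) = C1 + C2*erf(z/2)


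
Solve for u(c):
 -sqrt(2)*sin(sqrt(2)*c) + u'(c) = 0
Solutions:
 u(c) = C1 - cos(sqrt(2)*c)


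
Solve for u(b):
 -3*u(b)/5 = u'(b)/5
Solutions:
 u(b) = C1*exp(-3*b)


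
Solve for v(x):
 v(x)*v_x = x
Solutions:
 v(x) = -sqrt(C1 + x^2)
 v(x) = sqrt(C1 + x^2)


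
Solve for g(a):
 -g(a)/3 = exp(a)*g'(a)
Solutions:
 g(a) = C1*exp(exp(-a)/3)


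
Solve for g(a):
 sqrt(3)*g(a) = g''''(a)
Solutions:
 g(a) = C1*exp(-3^(1/8)*a) + C2*exp(3^(1/8)*a) + C3*sin(3^(1/8)*a) + C4*cos(3^(1/8)*a)


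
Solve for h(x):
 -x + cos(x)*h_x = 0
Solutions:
 h(x) = C1 + Integral(x/cos(x), x)


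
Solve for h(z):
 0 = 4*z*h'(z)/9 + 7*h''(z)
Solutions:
 h(z) = C1 + C2*erf(sqrt(14)*z/21)


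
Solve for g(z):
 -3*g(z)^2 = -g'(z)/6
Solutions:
 g(z) = -1/(C1 + 18*z)


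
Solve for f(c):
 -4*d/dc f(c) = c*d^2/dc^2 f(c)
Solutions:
 f(c) = C1 + C2/c^3


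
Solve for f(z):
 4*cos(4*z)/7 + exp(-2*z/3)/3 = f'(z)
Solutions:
 f(z) = C1 + sin(4*z)/7 - exp(-2*z/3)/2


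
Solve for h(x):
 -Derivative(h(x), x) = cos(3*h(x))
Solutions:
 h(x) = -asin((C1 + exp(6*x))/(C1 - exp(6*x)))/3 + pi/3
 h(x) = asin((C1 + exp(6*x))/(C1 - exp(6*x)))/3


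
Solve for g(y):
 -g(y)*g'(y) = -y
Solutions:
 g(y) = -sqrt(C1 + y^2)
 g(y) = sqrt(C1 + y^2)


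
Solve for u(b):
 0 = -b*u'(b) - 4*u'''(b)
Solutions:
 u(b) = C1 + Integral(C2*airyai(-2^(1/3)*b/2) + C3*airybi(-2^(1/3)*b/2), b)


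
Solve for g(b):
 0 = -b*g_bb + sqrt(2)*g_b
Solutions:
 g(b) = C1 + C2*b^(1 + sqrt(2))


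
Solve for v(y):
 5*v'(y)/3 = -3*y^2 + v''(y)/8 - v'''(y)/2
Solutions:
 v(y) = C1 - 3*y^3/5 - 27*y^2/200 + 4239*y/4000 + (C2*sin(7*sqrt(39)*y/24) + C3*cos(7*sqrt(39)*y/24))*exp(y/8)


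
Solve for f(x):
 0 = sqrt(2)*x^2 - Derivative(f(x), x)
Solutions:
 f(x) = C1 + sqrt(2)*x^3/3


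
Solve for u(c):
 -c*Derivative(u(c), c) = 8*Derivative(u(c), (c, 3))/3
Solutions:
 u(c) = C1 + Integral(C2*airyai(-3^(1/3)*c/2) + C3*airybi(-3^(1/3)*c/2), c)


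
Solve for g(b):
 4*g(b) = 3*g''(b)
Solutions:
 g(b) = C1*exp(-2*sqrt(3)*b/3) + C2*exp(2*sqrt(3)*b/3)


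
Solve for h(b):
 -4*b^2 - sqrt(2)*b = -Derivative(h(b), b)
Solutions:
 h(b) = C1 + 4*b^3/3 + sqrt(2)*b^2/2


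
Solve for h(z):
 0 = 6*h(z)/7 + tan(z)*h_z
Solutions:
 h(z) = C1/sin(z)^(6/7)


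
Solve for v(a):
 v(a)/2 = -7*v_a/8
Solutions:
 v(a) = C1*exp(-4*a/7)


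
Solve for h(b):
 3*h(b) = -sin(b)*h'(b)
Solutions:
 h(b) = C1*(cos(b) + 1)^(3/2)/(cos(b) - 1)^(3/2)


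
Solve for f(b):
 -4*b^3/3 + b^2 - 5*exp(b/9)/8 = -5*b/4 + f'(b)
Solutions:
 f(b) = C1 - b^4/3 + b^3/3 + 5*b^2/8 - 45*exp(b/9)/8


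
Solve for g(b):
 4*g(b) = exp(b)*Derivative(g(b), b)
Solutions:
 g(b) = C1*exp(-4*exp(-b))


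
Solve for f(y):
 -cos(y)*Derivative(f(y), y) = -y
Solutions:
 f(y) = C1 + Integral(y/cos(y), y)


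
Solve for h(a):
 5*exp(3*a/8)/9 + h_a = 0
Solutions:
 h(a) = C1 - 40*exp(3*a/8)/27


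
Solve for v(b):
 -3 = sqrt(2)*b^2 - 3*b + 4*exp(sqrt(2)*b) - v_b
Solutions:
 v(b) = C1 + sqrt(2)*b^3/3 - 3*b^2/2 + 3*b + 2*sqrt(2)*exp(sqrt(2)*b)


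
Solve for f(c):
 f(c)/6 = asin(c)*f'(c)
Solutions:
 f(c) = C1*exp(Integral(1/asin(c), c)/6)


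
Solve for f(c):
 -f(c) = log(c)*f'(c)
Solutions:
 f(c) = C1*exp(-li(c))


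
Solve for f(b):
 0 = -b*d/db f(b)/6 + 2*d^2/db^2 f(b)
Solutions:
 f(b) = C1 + C2*erfi(sqrt(6)*b/12)


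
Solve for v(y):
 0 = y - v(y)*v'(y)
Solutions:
 v(y) = -sqrt(C1 + y^2)
 v(y) = sqrt(C1 + y^2)


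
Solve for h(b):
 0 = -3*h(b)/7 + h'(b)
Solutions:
 h(b) = C1*exp(3*b/7)


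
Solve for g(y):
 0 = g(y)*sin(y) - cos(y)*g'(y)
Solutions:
 g(y) = C1/cos(y)


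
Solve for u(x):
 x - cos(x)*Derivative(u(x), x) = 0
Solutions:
 u(x) = C1 + Integral(x/cos(x), x)


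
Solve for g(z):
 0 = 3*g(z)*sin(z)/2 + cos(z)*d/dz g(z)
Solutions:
 g(z) = C1*cos(z)^(3/2)


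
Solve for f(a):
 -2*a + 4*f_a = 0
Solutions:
 f(a) = C1 + a^2/4


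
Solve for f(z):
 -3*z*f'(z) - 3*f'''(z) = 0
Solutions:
 f(z) = C1 + Integral(C2*airyai(-z) + C3*airybi(-z), z)


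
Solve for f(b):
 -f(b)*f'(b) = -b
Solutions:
 f(b) = -sqrt(C1 + b^2)
 f(b) = sqrt(C1 + b^2)


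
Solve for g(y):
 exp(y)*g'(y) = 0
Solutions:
 g(y) = C1


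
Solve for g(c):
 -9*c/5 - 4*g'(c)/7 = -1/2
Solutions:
 g(c) = C1 - 63*c^2/40 + 7*c/8


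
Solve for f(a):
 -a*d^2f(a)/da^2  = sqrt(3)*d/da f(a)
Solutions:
 f(a) = C1 + C2*a^(1 - sqrt(3))


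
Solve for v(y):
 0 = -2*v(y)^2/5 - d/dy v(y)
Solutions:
 v(y) = 5/(C1 + 2*y)


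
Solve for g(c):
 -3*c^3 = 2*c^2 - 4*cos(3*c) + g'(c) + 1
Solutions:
 g(c) = C1 - 3*c^4/4 - 2*c^3/3 - c + 4*sin(3*c)/3


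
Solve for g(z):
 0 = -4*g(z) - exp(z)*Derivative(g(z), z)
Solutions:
 g(z) = C1*exp(4*exp(-z))


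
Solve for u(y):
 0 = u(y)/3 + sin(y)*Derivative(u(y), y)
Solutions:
 u(y) = C1*(cos(y) + 1)^(1/6)/(cos(y) - 1)^(1/6)


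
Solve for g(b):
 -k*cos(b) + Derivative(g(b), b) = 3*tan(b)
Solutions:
 g(b) = C1 + k*sin(b) - 3*log(cos(b))


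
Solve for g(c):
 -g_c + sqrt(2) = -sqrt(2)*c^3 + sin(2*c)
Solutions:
 g(c) = C1 + sqrt(2)*c^4/4 + sqrt(2)*c + cos(2*c)/2


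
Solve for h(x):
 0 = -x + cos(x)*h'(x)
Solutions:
 h(x) = C1 + Integral(x/cos(x), x)


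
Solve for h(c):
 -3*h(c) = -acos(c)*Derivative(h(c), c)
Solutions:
 h(c) = C1*exp(3*Integral(1/acos(c), c))


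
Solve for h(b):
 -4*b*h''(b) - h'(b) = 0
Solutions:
 h(b) = C1 + C2*b^(3/4)


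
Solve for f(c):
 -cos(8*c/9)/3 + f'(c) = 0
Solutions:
 f(c) = C1 + 3*sin(8*c/9)/8


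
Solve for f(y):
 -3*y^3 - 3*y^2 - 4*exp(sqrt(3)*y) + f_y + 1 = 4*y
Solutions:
 f(y) = C1 + 3*y^4/4 + y^3 + 2*y^2 - y + 4*sqrt(3)*exp(sqrt(3)*y)/3


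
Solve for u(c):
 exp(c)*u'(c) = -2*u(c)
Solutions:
 u(c) = C1*exp(2*exp(-c))


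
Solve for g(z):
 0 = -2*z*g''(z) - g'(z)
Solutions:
 g(z) = C1 + C2*sqrt(z)


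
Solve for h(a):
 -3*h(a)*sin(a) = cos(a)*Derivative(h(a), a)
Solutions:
 h(a) = C1*cos(a)^3


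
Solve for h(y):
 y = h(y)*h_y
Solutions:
 h(y) = -sqrt(C1 + y^2)
 h(y) = sqrt(C1 + y^2)


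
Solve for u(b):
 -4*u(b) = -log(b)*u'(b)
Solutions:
 u(b) = C1*exp(4*li(b))


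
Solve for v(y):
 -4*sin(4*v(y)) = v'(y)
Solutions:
 v(y) = -acos((-C1 - exp(32*y))/(C1 - exp(32*y)))/4 + pi/2
 v(y) = acos((-C1 - exp(32*y))/(C1 - exp(32*y)))/4


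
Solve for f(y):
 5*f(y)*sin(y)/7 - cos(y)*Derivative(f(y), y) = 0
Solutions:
 f(y) = C1/cos(y)^(5/7)


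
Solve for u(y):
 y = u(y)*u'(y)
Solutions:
 u(y) = -sqrt(C1 + y^2)
 u(y) = sqrt(C1 + y^2)


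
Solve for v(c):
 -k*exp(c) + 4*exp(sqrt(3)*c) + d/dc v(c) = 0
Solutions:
 v(c) = C1 + k*exp(c) - 4*sqrt(3)*exp(sqrt(3)*c)/3


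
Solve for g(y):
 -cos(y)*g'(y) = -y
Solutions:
 g(y) = C1 + Integral(y/cos(y), y)


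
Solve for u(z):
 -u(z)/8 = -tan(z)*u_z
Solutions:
 u(z) = C1*sin(z)^(1/8)


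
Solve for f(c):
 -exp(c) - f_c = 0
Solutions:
 f(c) = C1 - exp(c)


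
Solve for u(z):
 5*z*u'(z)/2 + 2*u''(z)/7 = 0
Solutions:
 u(z) = C1 + C2*erf(sqrt(70)*z/4)


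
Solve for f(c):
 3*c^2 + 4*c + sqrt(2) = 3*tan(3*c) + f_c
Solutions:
 f(c) = C1 + c^3 + 2*c^2 + sqrt(2)*c + log(cos(3*c))


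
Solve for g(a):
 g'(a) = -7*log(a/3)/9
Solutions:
 g(a) = C1 - 7*a*log(a)/9 + 7*a/9 + 7*a*log(3)/9


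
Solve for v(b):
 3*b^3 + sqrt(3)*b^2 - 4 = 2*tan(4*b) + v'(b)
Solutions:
 v(b) = C1 + 3*b^4/4 + sqrt(3)*b^3/3 - 4*b + log(cos(4*b))/2


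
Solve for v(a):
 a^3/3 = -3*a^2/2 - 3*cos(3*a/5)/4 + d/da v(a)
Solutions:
 v(a) = C1 + a^4/12 + a^3/2 + 5*sin(3*a/5)/4


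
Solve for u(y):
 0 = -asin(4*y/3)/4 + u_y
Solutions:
 u(y) = C1 + y*asin(4*y/3)/4 + sqrt(9 - 16*y^2)/16


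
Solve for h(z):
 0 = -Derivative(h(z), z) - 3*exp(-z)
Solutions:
 h(z) = C1 + 3*exp(-z)


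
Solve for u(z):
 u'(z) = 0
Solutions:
 u(z) = C1


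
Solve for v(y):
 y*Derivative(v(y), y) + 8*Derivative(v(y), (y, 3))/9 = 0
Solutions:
 v(y) = C1 + Integral(C2*airyai(-3^(2/3)*y/2) + C3*airybi(-3^(2/3)*y/2), y)


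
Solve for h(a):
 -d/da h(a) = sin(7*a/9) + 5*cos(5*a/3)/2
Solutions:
 h(a) = C1 - 3*sin(5*a/3)/2 + 9*cos(7*a/9)/7


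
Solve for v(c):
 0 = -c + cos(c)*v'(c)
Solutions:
 v(c) = C1 + Integral(c/cos(c), c)


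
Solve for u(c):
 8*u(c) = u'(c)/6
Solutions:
 u(c) = C1*exp(48*c)


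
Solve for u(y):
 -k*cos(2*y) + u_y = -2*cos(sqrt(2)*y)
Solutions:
 u(y) = C1 + k*sin(2*y)/2 - sqrt(2)*sin(sqrt(2)*y)


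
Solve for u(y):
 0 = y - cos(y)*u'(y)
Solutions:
 u(y) = C1 + Integral(y/cos(y), y)


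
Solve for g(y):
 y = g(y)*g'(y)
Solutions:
 g(y) = -sqrt(C1 + y^2)
 g(y) = sqrt(C1 + y^2)


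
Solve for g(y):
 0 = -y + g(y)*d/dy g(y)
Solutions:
 g(y) = -sqrt(C1 + y^2)
 g(y) = sqrt(C1 + y^2)


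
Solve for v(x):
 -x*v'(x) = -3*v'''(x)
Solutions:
 v(x) = C1 + Integral(C2*airyai(3^(2/3)*x/3) + C3*airybi(3^(2/3)*x/3), x)


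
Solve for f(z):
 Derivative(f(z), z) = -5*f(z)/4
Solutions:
 f(z) = C1*exp(-5*z/4)


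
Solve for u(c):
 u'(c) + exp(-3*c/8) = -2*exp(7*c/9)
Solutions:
 u(c) = C1 - 18*exp(7*c/9)/7 + 8*exp(-3*c/8)/3


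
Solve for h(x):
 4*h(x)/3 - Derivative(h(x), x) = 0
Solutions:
 h(x) = C1*exp(4*x/3)


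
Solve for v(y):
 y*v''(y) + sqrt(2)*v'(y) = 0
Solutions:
 v(y) = C1 + C2*y^(1 - sqrt(2))


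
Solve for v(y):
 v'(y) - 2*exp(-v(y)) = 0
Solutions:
 v(y) = log(C1 + 2*y)


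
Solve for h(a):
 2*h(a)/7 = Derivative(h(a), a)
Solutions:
 h(a) = C1*exp(2*a/7)


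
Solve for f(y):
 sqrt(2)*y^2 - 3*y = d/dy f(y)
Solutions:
 f(y) = C1 + sqrt(2)*y^3/3 - 3*y^2/2


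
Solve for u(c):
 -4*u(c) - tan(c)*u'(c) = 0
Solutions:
 u(c) = C1/sin(c)^4


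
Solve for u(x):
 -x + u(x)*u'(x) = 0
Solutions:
 u(x) = -sqrt(C1 + x^2)
 u(x) = sqrt(C1 + x^2)


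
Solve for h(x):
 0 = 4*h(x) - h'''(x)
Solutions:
 h(x) = C3*exp(2^(2/3)*x) + (C1*sin(2^(2/3)*sqrt(3)*x/2) + C2*cos(2^(2/3)*sqrt(3)*x/2))*exp(-2^(2/3)*x/2)


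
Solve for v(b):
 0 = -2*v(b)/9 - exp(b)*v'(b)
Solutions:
 v(b) = C1*exp(2*exp(-b)/9)


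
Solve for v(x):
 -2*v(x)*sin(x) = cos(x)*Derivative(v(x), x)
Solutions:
 v(x) = C1*cos(x)^2


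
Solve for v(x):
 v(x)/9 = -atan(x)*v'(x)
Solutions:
 v(x) = C1*exp(-Integral(1/atan(x), x)/9)


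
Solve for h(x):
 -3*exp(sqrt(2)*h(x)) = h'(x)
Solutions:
 h(x) = sqrt(2)*(2*log(1/(C1 + 3*x)) - log(2))/4


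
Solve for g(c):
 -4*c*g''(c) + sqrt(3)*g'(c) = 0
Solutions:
 g(c) = C1 + C2*c^(sqrt(3)/4 + 1)


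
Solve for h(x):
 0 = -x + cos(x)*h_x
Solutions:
 h(x) = C1 + Integral(x/cos(x), x)


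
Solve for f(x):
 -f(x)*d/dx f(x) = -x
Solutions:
 f(x) = -sqrt(C1 + x^2)
 f(x) = sqrt(C1 + x^2)


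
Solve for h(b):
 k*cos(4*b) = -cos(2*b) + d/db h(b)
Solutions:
 h(b) = C1 + k*sin(4*b)/4 + sin(2*b)/2


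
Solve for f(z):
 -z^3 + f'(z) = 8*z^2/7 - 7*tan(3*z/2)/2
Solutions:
 f(z) = C1 + z^4/4 + 8*z^3/21 + 7*log(cos(3*z/2))/3


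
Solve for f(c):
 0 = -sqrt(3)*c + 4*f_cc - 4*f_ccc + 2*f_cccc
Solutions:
 f(c) = C1 + C2*c + sqrt(3)*c^3/24 + sqrt(3)*c^2/8 + (C3*sin(c) + C4*cos(c))*exp(c)


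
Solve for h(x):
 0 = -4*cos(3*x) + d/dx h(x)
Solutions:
 h(x) = C1 + 4*sin(3*x)/3


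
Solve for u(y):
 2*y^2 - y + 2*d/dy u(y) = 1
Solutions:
 u(y) = C1 - y^3/3 + y^2/4 + y/2


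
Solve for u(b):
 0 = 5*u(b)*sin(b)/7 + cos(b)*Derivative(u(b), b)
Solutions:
 u(b) = C1*cos(b)^(5/7)


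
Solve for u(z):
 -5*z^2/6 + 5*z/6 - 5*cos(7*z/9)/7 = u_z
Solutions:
 u(z) = C1 - 5*z^3/18 + 5*z^2/12 - 45*sin(7*z/9)/49


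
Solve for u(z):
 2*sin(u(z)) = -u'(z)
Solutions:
 u(z) = -acos((-C1 - exp(4*z))/(C1 - exp(4*z))) + 2*pi
 u(z) = acos((-C1 - exp(4*z))/(C1 - exp(4*z)))


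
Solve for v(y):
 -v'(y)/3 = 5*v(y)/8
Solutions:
 v(y) = C1*exp(-15*y/8)


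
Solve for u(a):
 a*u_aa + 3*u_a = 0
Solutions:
 u(a) = C1 + C2/a^2


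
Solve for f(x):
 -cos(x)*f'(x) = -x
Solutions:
 f(x) = C1 + Integral(x/cos(x), x)


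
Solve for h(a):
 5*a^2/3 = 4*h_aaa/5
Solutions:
 h(a) = C1 + C2*a + C3*a^2 + 5*a^5/144


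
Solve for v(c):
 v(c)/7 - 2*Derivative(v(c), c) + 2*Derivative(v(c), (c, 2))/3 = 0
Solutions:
 v(c) = C1*exp(c*(21 - sqrt(399))/14) + C2*exp(c*(sqrt(399) + 21)/14)


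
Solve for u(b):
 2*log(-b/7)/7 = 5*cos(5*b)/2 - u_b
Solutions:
 u(b) = C1 - 2*b*log(-b)/7 + 2*b/7 + 2*b*log(7)/7 + sin(5*b)/2


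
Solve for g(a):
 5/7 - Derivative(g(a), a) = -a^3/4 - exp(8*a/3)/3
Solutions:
 g(a) = C1 + a^4/16 + 5*a/7 + exp(8*a/3)/8


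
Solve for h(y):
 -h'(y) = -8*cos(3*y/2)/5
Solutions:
 h(y) = C1 + 16*sin(3*y/2)/15


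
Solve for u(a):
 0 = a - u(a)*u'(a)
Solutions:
 u(a) = -sqrt(C1 + a^2)
 u(a) = sqrt(C1 + a^2)


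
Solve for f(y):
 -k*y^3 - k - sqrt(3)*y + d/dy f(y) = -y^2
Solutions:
 f(y) = C1 + k*y^4/4 + k*y - y^3/3 + sqrt(3)*y^2/2


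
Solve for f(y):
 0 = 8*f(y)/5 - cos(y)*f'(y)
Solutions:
 f(y) = C1*(sin(y) + 1)^(4/5)/(sin(y) - 1)^(4/5)


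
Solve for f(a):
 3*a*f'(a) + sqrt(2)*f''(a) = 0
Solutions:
 f(a) = C1 + C2*erf(2^(1/4)*sqrt(3)*a/2)


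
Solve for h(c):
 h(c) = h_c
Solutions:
 h(c) = C1*exp(c)


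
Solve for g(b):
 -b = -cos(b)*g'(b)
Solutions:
 g(b) = C1 + Integral(b/cos(b), b)


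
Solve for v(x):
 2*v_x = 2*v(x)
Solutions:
 v(x) = C1*exp(x)


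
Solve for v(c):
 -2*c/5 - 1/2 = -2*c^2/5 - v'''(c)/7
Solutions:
 v(c) = C1 + C2*c + C3*c^2 - 7*c^5/150 + 7*c^4/60 + 7*c^3/12


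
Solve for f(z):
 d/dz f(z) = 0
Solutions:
 f(z) = C1


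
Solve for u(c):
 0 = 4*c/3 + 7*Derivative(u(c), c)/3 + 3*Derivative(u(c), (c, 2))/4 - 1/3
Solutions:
 u(c) = C1 + C2*exp(-28*c/9) - 2*c^2/7 + 16*c/49


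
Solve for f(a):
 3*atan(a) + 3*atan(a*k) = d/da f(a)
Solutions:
 f(a) = C1 + 3*a*atan(a) + 3*Piecewise((a*atan(a*k) - log(a^2*k^2 + 1)/(2*k), Ne(k, 0)), (0, True)) - 3*log(a^2 + 1)/2


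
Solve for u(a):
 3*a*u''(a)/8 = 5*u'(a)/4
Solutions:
 u(a) = C1 + C2*a^(13/3)


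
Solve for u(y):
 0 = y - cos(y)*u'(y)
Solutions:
 u(y) = C1 + Integral(y/cos(y), y)


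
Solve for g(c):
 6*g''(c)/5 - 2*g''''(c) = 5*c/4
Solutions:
 g(c) = C1 + C2*c + C3*exp(-sqrt(15)*c/5) + C4*exp(sqrt(15)*c/5) + 25*c^3/144


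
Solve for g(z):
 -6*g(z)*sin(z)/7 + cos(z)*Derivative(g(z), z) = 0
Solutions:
 g(z) = C1/cos(z)^(6/7)


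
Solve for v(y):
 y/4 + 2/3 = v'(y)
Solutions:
 v(y) = C1 + y^2/8 + 2*y/3


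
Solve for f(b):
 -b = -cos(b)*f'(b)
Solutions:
 f(b) = C1 + Integral(b/cos(b), b)


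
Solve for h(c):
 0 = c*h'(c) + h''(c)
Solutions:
 h(c) = C1 + C2*erf(sqrt(2)*c/2)


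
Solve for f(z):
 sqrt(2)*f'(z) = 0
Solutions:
 f(z) = C1


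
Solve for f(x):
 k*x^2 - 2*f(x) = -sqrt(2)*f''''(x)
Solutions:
 f(x) = C1*exp(-2^(1/8)*x) + C2*exp(2^(1/8)*x) + C3*sin(2^(1/8)*x) + C4*cos(2^(1/8)*x) + k*x^2/2


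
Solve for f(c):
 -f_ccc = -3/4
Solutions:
 f(c) = C1 + C2*c + C3*c^2 + c^3/8


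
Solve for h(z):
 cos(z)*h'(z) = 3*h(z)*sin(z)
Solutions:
 h(z) = C1/cos(z)^3


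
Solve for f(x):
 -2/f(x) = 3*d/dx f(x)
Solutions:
 f(x) = -sqrt(C1 - 12*x)/3
 f(x) = sqrt(C1 - 12*x)/3


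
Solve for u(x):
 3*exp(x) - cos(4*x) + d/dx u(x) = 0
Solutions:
 u(x) = C1 - 3*exp(x) + sin(4*x)/4


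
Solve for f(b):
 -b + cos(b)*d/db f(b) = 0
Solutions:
 f(b) = C1 + Integral(b/cos(b), b)


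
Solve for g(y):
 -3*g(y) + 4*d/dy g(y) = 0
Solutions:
 g(y) = C1*exp(3*y/4)


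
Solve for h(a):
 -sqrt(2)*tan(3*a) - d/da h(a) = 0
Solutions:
 h(a) = C1 + sqrt(2)*log(cos(3*a))/3


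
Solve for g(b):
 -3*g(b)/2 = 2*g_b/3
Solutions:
 g(b) = C1*exp(-9*b/4)


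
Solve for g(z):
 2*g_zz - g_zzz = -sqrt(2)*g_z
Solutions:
 g(z) = C1 + C2*exp(z*(1 - sqrt(1 + sqrt(2)))) + C3*exp(z*(1 + sqrt(1 + sqrt(2))))


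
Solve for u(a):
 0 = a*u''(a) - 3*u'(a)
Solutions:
 u(a) = C1 + C2*a^4


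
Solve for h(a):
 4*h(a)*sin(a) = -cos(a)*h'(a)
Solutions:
 h(a) = C1*cos(a)^4


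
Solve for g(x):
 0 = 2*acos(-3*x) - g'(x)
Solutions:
 g(x) = C1 + 2*x*acos(-3*x) + 2*sqrt(1 - 9*x^2)/3


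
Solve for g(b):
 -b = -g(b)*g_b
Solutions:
 g(b) = -sqrt(C1 + b^2)
 g(b) = sqrt(C1 + b^2)


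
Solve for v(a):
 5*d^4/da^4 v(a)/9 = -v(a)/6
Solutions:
 v(a) = (C1*sin(5^(3/4)*6^(1/4)*a/10) + C2*cos(5^(3/4)*6^(1/4)*a/10))*exp(-5^(3/4)*6^(1/4)*a/10) + (C3*sin(5^(3/4)*6^(1/4)*a/10) + C4*cos(5^(3/4)*6^(1/4)*a/10))*exp(5^(3/4)*6^(1/4)*a/10)


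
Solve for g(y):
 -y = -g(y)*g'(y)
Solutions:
 g(y) = -sqrt(C1 + y^2)
 g(y) = sqrt(C1 + y^2)


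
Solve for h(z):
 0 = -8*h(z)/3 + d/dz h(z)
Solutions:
 h(z) = C1*exp(8*z/3)


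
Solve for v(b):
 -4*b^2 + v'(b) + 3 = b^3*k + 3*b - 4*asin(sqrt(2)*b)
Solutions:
 v(b) = C1 + b^4*k/4 + 4*b^3/3 + 3*b^2/2 - 4*b*asin(sqrt(2)*b) - 3*b - 2*sqrt(2)*sqrt(1 - 2*b^2)


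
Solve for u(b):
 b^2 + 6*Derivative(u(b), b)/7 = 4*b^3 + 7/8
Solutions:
 u(b) = C1 + 7*b^4/6 - 7*b^3/18 + 49*b/48


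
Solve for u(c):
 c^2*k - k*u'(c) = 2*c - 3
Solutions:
 u(c) = C1 + c^3/3 - c^2/k + 3*c/k


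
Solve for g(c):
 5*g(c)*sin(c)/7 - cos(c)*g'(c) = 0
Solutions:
 g(c) = C1/cos(c)^(5/7)


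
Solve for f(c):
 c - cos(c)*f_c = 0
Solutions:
 f(c) = C1 + Integral(c/cos(c), c)


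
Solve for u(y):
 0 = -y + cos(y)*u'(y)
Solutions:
 u(y) = C1 + Integral(y/cos(y), y)


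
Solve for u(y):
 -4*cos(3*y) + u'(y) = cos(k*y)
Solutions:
 u(y) = C1 + 4*sin(3*y)/3 + sin(k*y)/k


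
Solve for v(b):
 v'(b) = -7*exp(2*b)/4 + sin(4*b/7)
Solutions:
 v(b) = C1 - 7*exp(2*b)/8 - 7*cos(4*b/7)/4


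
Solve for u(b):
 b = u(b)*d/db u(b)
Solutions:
 u(b) = -sqrt(C1 + b^2)
 u(b) = sqrt(C1 + b^2)


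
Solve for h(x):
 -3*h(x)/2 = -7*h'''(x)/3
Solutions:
 h(x) = C3*exp(42^(2/3)*x/14) + (C1*sin(3*14^(2/3)*3^(1/6)*x/28) + C2*cos(3*14^(2/3)*3^(1/6)*x/28))*exp(-42^(2/3)*x/28)


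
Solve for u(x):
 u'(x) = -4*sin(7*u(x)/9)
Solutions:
 4*x + 9*log(cos(7*u(x)/9) - 1)/14 - 9*log(cos(7*u(x)/9) + 1)/14 = C1


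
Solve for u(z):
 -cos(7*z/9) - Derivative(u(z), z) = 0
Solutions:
 u(z) = C1 - 9*sin(7*z/9)/7


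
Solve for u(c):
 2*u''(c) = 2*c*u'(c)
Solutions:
 u(c) = C1 + C2*erfi(sqrt(2)*c/2)


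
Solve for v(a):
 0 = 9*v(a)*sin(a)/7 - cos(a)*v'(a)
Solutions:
 v(a) = C1/cos(a)^(9/7)


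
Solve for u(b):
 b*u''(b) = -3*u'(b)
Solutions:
 u(b) = C1 + C2/b^2


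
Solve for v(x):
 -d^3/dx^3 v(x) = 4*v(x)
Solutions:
 v(x) = C3*exp(-2^(2/3)*x) + (C1*sin(2^(2/3)*sqrt(3)*x/2) + C2*cos(2^(2/3)*sqrt(3)*x/2))*exp(2^(2/3)*x/2)


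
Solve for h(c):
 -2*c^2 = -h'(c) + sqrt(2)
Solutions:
 h(c) = C1 + 2*c^3/3 + sqrt(2)*c


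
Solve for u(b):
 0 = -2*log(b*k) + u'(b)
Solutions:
 u(b) = C1 + 2*b*log(b*k) - 2*b


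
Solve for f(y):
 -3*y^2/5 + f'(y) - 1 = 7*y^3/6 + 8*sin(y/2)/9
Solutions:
 f(y) = C1 + 7*y^4/24 + y^3/5 + y - 16*cos(y/2)/9


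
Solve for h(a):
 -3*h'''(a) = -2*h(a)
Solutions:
 h(a) = C3*exp(2^(1/3)*3^(2/3)*a/3) + (C1*sin(2^(1/3)*3^(1/6)*a/2) + C2*cos(2^(1/3)*3^(1/6)*a/2))*exp(-2^(1/3)*3^(2/3)*a/6)


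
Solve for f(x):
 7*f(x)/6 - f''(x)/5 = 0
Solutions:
 f(x) = C1*exp(-sqrt(210)*x/6) + C2*exp(sqrt(210)*x/6)


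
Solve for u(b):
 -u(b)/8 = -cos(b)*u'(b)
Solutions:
 u(b) = C1*(sin(b) + 1)^(1/16)/(sin(b) - 1)^(1/16)


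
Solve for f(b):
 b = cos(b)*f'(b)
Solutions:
 f(b) = C1 + Integral(b/cos(b), b)


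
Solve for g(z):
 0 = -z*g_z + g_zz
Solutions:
 g(z) = C1 + C2*erfi(sqrt(2)*z/2)


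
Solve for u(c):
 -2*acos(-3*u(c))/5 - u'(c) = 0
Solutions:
 Integral(1/acos(-3*_y), (_y, u(c))) = C1 - 2*c/5


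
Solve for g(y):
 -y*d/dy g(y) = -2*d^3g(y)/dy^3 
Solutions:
 g(y) = C1 + Integral(C2*airyai(2^(2/3)*y/2) + C3*airybi(2^(2/3)*y/2), y)


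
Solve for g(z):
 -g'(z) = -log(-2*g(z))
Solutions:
 -Integral(1/(log(-_y) + log(2)), (_y, g(z))) = C1 - z


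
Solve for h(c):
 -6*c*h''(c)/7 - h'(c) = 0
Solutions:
 h(c) = C1 + C2/c^(1/6)


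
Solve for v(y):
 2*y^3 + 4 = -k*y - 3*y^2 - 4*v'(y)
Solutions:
 v(y) = C1 - k*y^2/8 - y^4/8 - y^3/4 - y


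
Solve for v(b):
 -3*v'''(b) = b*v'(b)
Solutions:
 v(b) = C1 + Integral(C2*airyai(-3^(2/3)*b/3) + C3*airybi(-3^(2/3)*b/3), b)


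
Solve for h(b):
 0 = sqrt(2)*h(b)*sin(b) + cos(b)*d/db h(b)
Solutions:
 h(b) = C1*cos(b)^(sqrt(2))


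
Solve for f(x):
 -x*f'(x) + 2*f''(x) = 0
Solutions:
 f(x) = C1 + C2*erfi(x/2)


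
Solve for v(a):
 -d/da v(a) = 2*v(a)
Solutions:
 v(a) = C1*exp(-2*a)


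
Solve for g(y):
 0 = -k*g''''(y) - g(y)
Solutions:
 g(y) = C1*exp(-y*(-1/k)^(1/4)) + C2*exp(y*(-1/k)^(1/4)) + C3*exp(-I*y*(-1/k)^(1/4)) + C4*exp(I*y*(-1/k)^(1/4))


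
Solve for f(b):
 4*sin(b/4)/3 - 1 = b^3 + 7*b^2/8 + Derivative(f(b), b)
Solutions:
 f(b) = C1 - b^4/4 - 7*b^3/24 - b - 16*cos(b/4)/3


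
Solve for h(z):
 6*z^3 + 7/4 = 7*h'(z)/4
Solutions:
 h(z) = C1 + 6*z^4/7 + z


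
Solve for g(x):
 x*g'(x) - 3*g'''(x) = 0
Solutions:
 g(x) = C1 + Integral(C2*airyai(3^(2/3)*x/3) + C3*airybi(3^(2/3)*x/3), x)


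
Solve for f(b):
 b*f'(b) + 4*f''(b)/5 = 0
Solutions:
 f(b) = C1 + C2*erf(sqrt(10)*b/4)


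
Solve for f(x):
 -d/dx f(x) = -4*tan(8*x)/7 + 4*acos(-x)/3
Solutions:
 f(x) = C1 - 4*x*acos(-x)/3 - 4*sqrt(1 - x^2)/3 - log(cos(8*x))/14


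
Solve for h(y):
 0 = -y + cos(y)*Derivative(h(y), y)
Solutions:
 h(y) = C1 + Integral(y/cos(y), y)


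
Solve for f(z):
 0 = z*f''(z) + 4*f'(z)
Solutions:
 f(z) = C1 + C2/z^3


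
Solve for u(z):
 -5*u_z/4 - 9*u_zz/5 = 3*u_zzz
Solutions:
 u(z) = C1 + (C2*sin(7*sqrt(6)*z/30) + C3*cos(7*sqrt(6)*z/30))*exp(-3*z/10)


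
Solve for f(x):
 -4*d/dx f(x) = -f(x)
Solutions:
 f(x) = C1*exp(x/4)


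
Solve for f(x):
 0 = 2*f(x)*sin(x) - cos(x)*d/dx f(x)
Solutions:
 f(x) = C1/cos(x)^2


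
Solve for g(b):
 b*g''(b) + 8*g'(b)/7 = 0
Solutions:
 g(b) = C1 + C2/b^(1/7)


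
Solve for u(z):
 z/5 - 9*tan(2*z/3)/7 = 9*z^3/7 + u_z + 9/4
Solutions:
 u(z) = C1 - 9*z^4/28 + z^2/10 - 9*z/4 + 27*log(cos(2*z/3))/14


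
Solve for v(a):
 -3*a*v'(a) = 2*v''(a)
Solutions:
 v(a) = C1 + C2*erf(sqrt(3)*a/2)


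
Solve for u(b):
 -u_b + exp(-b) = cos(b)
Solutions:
 u(b) = C1 - sin(b) - exp(-b)


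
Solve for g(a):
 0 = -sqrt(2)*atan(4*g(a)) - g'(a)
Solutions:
 Integral(1/atan(4*_y), (_y, g(a))) = C1 - sqrt(2)*a


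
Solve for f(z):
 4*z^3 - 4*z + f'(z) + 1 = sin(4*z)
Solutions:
 f(z) = C1 - z^4 + 2*z^2 - z - cos(4*z)/4


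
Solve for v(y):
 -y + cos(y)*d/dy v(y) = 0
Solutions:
 v(y) = C1 + Integral(y/cos(y), y)


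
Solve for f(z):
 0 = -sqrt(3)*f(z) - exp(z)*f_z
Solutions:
 f(z) = C1*exp(sqrt(3)*exp(-z))


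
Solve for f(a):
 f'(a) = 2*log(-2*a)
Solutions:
 f(a) = C1 + 2*a*log(-a) + 2*a*(-1 + log(2))


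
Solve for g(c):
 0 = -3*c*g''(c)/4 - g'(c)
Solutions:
 g(c) = C1 + C2/c^(1/3)


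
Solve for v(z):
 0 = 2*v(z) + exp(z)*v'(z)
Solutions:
 v(z) = C1*exp(2*exp(-z))


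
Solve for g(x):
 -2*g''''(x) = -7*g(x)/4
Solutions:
 g(x) = C1*exp(-14^(1/4)*x/2) + C2*exp(14^(1/4)*x/2) + C3*sin(14^(1/4)*x/2) + C4*cos(14^(1/4)*x/2)


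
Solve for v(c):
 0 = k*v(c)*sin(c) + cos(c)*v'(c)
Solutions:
 v(c) = C1*exp(k*log(cos(c)))


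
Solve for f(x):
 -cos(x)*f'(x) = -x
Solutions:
 f(x) = C1 + Integral(x/cos(x), x)


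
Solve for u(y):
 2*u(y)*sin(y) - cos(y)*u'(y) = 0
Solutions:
 u(y) = C1/cos(y)^2


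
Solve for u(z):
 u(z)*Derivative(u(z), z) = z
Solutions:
 u(z) = -sqrt(C1 + z^2)
 u(z) = sqrt(C1 + z^2)


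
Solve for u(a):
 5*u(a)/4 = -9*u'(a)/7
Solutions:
 u(a) = C1*exp(-35*a/36)


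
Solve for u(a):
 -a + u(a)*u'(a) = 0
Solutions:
 u(a) = -sqrt(C1 + a^2)
 u(a) = sqrt(C1 + a^2)


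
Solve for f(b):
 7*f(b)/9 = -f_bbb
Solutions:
 f(b) = C3*exp(-21^(1/3)*b/3) + (C1*sin(3^(5/6)*7^(1/3)*b/6) + C2*cos(3^(5/6)*7^(1/3)*b/6))*exp(21^(1/3)*b/6)


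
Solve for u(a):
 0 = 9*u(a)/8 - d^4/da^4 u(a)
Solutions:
 u(a) = C1*exp(-2^(1/4)*sqrt(3)*a/2) + C2*exp(2^(1/4)*sqrt(3)*a/2) + C3*sin(2^(1/4)*sqrt(3)*a/2) + C4*cos(2^(1/4)*sqrt(3)*a/2)


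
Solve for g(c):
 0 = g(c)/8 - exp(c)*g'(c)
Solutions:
 g(c) = C1*exp(-exp(-c)/8)


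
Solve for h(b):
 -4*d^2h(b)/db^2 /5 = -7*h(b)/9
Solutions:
 h(b) = C1*exp(-sqrt(35)*b/6) + C2*exp(sqrt(35)*b/6)


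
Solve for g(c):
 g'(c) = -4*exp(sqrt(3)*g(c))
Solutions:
 g(c) = sqrt(3)*(2*log(1/(C1 + 4*c)) - log(3))/6


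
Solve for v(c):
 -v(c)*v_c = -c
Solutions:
 v(c) = -sqrt(C1 + c^2)
 v(c) = sqrt(C1 + c^2)


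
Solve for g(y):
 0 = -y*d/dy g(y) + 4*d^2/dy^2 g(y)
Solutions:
 g(y) = C1 + C2*erfi(sqrt(2)*y/4)


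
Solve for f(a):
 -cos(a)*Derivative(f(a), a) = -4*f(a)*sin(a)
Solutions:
 f(a) = C1/cos(a)^4


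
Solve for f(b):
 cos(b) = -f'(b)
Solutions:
 f(b) = C1 - sin(b)


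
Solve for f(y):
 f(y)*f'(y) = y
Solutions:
 f(y) = -sqrt(C1 + y^2)
 f(y) = sqrt(C1 + y^2)


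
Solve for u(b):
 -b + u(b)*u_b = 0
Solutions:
 u(b) = -sqrt(C1 + b^2)
 u(b) = sqrt(C1 + b^2)


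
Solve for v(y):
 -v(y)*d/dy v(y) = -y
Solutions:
 v(y) = -sqrt(C1 + y^2)
 v(y) = sqrt(C1 + y^2)


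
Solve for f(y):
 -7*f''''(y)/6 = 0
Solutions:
 f(y) = C1 + C2*y + C3*y^2 + C4*y^3


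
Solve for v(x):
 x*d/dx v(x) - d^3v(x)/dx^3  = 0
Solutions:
 v(x) = C1 + Integral(C2*airyai(x) + C3*airybi(x), x)


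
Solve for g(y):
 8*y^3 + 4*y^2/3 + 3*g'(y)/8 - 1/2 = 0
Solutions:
 g(y) = C1 - 16*y^4/3 - 32*y^3/27 + 4*y/3


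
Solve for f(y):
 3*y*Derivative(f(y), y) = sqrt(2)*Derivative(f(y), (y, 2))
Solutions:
 f(y) = C1 + C2*erfi(2^(1/4)*sqrt(3)*y/2)


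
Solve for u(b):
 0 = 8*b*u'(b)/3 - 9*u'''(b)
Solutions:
 u(b) = C1 + Integral(C2*airyai(2*b/3) + C3*airybi(2*b/3), b)


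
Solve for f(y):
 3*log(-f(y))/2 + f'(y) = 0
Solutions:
 -li(-f(y)) = C1 - 3*y/2


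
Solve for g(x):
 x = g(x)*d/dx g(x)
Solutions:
 g(x) = -sqrt(C1 + x^2)
 g(x) = sqrt(C1 + x^2)


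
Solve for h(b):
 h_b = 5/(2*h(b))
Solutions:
 h(b) = -sqrt(C1 + 5*b)
 h(b) = sqrt(C1 + 5*b)


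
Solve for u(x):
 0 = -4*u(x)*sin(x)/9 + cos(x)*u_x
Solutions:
 u(x) = C1/cos(x)^(4/9)


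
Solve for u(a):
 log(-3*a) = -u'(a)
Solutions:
 u(a) = C1 - a*log(-a) + a*(1 - log(3))


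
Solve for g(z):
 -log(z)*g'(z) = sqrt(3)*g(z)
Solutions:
 g(z) = C1*exp(-sqrt(3)*li(z))


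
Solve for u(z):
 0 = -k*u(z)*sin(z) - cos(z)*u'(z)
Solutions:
 u(z) = C1*exp(k*log(cos(z)))


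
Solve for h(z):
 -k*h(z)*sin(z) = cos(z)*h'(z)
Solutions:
 h(z) = C1*exp(k*log(cos(z)))


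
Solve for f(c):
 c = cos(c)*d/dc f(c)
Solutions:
 f(c) = C1 + Integral(c/cos(c), c)


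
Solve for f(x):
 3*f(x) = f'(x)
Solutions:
 f(x) = C1*exp(3*x)


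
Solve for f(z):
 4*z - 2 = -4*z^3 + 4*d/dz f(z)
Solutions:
 f(z) = C1 + z^4/4 + z^2/2 - z/2


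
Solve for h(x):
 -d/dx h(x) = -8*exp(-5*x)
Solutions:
 h(x) = C1 - 8*exp(-5*x)/5


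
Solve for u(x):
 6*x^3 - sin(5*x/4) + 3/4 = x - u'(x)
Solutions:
 u(x) = C1 - 3*x^4/2 + x^2/2 - 3*x/4 - 4*cos(5*x/4)/5


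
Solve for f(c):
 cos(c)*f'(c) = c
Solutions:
 f(c) = C1 + Integral(c/cos(c), c)


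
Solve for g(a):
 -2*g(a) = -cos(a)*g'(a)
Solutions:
 g(a) = C1*(sin(a) + 1)/(sin(a) - 1)


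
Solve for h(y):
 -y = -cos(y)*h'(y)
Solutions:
 h(y) = C1 + Integral(y/cos(y), y)


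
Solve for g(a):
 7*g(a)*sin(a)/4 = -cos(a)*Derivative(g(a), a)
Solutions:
 g(a) = C1*cos(a)^(7/4)


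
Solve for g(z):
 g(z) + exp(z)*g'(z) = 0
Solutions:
 g(z) = C1*exp(exp(-z))


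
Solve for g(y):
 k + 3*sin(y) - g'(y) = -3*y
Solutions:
 g(y) = C1 + k*y + 3*y^2/2 - 3*cos(y)


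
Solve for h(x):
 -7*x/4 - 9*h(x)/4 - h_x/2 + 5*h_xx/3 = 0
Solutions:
 h(x) = C1*exp(3*x*(1 - sqrt(61))/20) + C2*exp(3*x*(1 + sqrt(61))/20) - 7*x/9 + 14/81


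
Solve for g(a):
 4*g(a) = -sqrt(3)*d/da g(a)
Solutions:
 g(a) = C1*exp(-4*sqrt(3)*a/3)


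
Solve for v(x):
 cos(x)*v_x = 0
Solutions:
 v(x) = C1


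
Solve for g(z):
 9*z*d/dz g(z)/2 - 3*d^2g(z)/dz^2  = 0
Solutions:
 g(z) = C1 + C2*erfi(sqrt(3)*z/2)


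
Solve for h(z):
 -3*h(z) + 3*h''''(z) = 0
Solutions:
 h(z) = C1*exp(-z) + C2*exp(z) + C3*sin(z) + C4*cos(z)


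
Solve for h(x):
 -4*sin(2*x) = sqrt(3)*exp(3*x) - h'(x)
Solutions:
 h(x) = C1 + sqrt(3)*exp(3*x)/3 - 2*cos(2*x)


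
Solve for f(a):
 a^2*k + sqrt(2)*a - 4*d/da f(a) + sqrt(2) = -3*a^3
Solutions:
 f(a) = C1 + 3*a^4/16 + a^3*k/12 + sqrt(2)*a^2/8 + sqrt(2)*a/4


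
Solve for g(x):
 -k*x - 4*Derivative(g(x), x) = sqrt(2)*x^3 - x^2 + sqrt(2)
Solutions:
 g(x) = C1 - k*x^2/8 - sqrt(2)*x^4/16 + x^3/12 - sqrt(2)*x/4


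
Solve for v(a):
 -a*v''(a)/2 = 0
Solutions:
 v(a) = C1 + C2*a


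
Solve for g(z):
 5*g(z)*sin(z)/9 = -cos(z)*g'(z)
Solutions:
 g(z) = C1*cos(z)^(5/9)


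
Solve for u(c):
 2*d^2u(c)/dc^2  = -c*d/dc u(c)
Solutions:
 u(c) = C1 + C2*erf(c/2)


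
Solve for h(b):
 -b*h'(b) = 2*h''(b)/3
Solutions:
 h(b) = C1 + C2*erf(sqrt(3)*b/2)


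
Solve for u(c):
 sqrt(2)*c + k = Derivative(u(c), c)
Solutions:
 u(c) = C1 + sqrt(2)*c^2/2 + c*k


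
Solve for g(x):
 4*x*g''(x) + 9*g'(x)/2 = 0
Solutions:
 g(x) = C1 + C2/x^(1/8)


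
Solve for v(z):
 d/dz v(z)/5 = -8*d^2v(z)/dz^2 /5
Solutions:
 v(z) = C1 + C2*exp(-z/8)


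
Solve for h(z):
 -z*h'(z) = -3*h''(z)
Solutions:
 h(z) = C1 + C2*erfi(sqrt(6)*z/6)


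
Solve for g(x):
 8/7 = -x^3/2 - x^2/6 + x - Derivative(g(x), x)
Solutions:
 g(x) = C1 - x^4/8 - x^3/18 + x^2/2 - 8*x/7


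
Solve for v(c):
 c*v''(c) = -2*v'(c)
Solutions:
 v(c) = C1 + C2/c


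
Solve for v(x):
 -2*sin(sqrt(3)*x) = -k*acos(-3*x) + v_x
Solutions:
 v(x) = C1 + k*(x*acos(-3*x) + sqrt(1 - 9*x^2)/3) + 2*sqrt(3)*cos(sqrt(3)*x)/3


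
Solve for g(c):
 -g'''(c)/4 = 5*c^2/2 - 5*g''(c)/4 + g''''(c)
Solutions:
 g(c) = C1 + C2*c + C3*exp(-5*c/4) + C4*exp(c) + c^4/6 + 2*c^3/15 + 42*c^2/25


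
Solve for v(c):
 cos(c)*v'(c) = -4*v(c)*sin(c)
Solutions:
 v(c) = C1*cos(c)^4


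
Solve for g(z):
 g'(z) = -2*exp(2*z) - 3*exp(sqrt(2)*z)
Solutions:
 g(z) = C1 - exp(2*z) - 3*sqrt(2)*exp(sqrt(2)*z)/2


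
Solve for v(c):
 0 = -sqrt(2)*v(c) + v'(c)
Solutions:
 v(c) = C1*exp(sqrt(2)*c)


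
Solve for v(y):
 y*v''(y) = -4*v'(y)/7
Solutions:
 v(y) = C1 + C2*y^(3/7)


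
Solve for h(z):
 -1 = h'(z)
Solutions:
 h(z) = C1 - z


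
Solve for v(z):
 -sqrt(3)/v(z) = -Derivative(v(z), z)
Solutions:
 v(z) = -sqrt(C1 + 2*sqrt(3)*z)
 v(z) = sqrt(C1 + 2*sqrt(3)*z)


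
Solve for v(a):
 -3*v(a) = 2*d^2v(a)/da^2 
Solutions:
 v(a) = C1*sin(sqrt(6)*a/2) + C2*cos(sqrt(6)*a/2)


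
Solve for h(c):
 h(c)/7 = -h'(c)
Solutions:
 h(c) = C1*exp(-c/7)


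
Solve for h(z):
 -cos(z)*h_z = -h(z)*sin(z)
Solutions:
 h(z) = C1/cos(z)


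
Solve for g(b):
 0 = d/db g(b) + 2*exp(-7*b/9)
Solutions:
 g(b) = C1 + 18*exp(-7*b/9)/7


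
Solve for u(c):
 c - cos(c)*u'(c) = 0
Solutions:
 u(c) = C1 + Integral(c/cos(c), c)


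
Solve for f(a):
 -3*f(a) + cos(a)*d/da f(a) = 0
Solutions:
 f(a) = C1*(sin(a) + 1)^(3/2)/(sin(a) - 1)^(3/2)


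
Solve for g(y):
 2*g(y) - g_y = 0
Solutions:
 g(y) = C1*exp(2*y)


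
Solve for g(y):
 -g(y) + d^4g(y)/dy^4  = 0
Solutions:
 g(y) = C1*exp(-y) + C2*exp(y) + C3*sin(y) + C4*cos(y)


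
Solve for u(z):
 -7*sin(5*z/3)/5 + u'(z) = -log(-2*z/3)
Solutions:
 u(z) = C1 - z*log(-z) - z*log(2) + z + z*log(3) - 21*cos(5*z/3)/25


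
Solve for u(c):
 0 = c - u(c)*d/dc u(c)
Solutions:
 u(c) = -sqrt(C1 + c^2)
 u(c) = sqrt(C1 + c^2)


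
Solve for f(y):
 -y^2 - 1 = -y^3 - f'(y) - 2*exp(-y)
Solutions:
 f(y) = C1 - y^4/4 + y^3/3 + y + 2*exp(-y)


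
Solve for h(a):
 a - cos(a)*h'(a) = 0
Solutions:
 h(a) = C1 + Integral(a/cos(a), a)


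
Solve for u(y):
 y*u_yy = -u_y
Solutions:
 u(y) = C1 + C2*log(y)


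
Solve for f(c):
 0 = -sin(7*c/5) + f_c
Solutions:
 f(c) = C1 - 5*cos(7*c/5)/7


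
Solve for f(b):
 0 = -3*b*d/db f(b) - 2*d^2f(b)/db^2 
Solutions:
 f(b) = C1 + C2*erf(sqrt(3)*b/2)


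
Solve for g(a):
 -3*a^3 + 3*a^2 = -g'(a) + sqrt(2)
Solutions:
 g(a) = C1 + 3*a^4/4 - a^3 + sqrt(2)*a


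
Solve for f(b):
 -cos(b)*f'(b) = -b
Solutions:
 f(b) = C1 + Integral(b/cos(b), b)


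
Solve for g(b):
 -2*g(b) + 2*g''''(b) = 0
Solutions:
 g(b) = C1*exp(-b) + C2*exp(b) + C3*sin(b) + C4*cos(b)


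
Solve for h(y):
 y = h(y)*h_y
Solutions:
 h(y) = -sqrt(C1 + y^2)
 h(y) = sqrt(C1 + y^2)


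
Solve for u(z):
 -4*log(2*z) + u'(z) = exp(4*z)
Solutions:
 u(z) = C1 + 4*z*log(z) + 4*z*(-1 + log(2)) + exp(4*z)/4


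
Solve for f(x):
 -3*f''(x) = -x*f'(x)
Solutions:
 f(x) = C1 + C2*erfi(sqrt(6)*x/6)


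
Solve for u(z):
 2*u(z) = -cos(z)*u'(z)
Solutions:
 u(z) = C1*(sin(z) - 1)/(sin(z) + 1)


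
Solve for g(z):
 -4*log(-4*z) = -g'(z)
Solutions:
 g(z) = C1 + 4*z*log(-z) + 4*z*(-1 + 2*log(2))


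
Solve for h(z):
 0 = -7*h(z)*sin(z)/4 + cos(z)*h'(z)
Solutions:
 h(z) = C1/cos(z)^(7/4)


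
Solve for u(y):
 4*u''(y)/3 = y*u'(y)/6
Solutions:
 u(y) = C1 + C2*erfi(y/4)


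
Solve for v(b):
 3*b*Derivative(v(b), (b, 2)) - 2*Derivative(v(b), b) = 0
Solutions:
 v(b) = C1 + C2*b^(5/3)


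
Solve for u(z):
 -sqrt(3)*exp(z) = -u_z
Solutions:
 u(z) = C1 + sqrt(3)*exp(z)


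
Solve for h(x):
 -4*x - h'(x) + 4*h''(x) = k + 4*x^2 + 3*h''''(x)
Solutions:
 h(x) = C1 + C2*exp(x) + C3*exp(x*(-3 + sqrt(21))/6) + C4*exp(-x*(3 + sqrt(21))/6) - k*x - 4*x^3/3 - 18*x^2 - 144*x


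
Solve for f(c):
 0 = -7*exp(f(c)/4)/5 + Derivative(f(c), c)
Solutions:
 f(c) = 4*log(-1/(C1 + 7*c)) + 4*log(20)


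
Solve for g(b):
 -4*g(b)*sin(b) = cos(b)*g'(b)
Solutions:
 g(b) = C1*cos(b)^4


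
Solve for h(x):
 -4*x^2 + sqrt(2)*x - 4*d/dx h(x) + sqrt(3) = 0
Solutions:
 h(x) = C1 - x^3/3 + sqrt(2)*x^2/8 + sqrt(3)*x/4


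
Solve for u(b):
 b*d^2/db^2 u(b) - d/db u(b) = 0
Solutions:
 u(b) = C1 + C2*b^2


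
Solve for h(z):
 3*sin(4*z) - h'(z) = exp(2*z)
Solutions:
 h(z) = C1 - exp(2*z)/2 - 3*cos(4*z)/4


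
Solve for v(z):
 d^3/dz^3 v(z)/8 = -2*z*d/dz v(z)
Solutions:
 v(z) = C1 + Integral(C2*airyai(-2*2^(1/3)*z) + C3*airybi(-2*2^(1/3)*z), z)


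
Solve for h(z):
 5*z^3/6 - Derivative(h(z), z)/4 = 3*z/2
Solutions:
 h(z) = C1 + 5*z^4/6 - 3*z^2


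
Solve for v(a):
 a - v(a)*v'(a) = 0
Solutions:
 v(a) = -sqrt(C1 + a^2)
 v(a) = sqrt(C1 + a^2)


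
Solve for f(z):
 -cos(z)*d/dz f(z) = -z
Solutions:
 f(z) = C1 + Integral(z/cos(z), z)


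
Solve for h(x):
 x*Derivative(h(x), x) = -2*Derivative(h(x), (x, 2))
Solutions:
 h(x) = C1 + C2*erf(x/2)


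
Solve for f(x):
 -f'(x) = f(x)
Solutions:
 f(x) = C1*exp(-x)


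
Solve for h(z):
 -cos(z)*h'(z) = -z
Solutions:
 h(z) = C1 + Integral(z/cos(z), z)


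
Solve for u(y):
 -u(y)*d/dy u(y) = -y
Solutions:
 u(y) = -sqrt(C1 + y^2)
 u(y) = sqrt(C1 + y^2)


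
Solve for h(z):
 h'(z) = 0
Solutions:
 h(z) = C1


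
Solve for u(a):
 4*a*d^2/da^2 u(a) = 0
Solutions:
 u(a) = C1 + C2*a


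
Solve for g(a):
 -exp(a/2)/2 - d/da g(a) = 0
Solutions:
 g(a) = C1 - sqrt(exp(a))


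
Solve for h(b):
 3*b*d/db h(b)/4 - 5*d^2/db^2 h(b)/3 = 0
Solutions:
 h(b) = C1 + C2*erfi(3*sqrt(10)*b/20)


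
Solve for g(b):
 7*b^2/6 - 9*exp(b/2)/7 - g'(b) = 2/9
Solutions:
 g(b) = C1 + 7*b^3/18 - 2*b/9 - 18*exp(b/2)/7


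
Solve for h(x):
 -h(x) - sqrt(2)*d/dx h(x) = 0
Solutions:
 h(x) = C1*exp(-sqrt(2)*x/2)


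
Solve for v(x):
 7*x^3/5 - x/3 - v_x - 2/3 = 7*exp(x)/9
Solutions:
 v(x) = C1 + 7*x^4/20 - x^2/6 - 2*x/3 - 7*exp(x)/9


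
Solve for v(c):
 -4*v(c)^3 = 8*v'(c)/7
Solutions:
 v(c) = -sqrt(-1/(C1 - 7*c))
 v(c) = sqrt(-1/(C1 - 7*c))


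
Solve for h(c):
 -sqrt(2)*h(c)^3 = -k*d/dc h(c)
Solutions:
 h(c) = -sqrt(2)*sqrt(-k/(C1*k + sqrt(2)*c))/2
 h(c) = sqrt(2)*sqrt(-k/(C1*k + sqrt(2)*c))/2


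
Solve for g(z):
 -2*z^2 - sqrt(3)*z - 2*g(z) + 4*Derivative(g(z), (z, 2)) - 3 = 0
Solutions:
 g(z) = C1*exp(-sqrt(2)*z/2) + C2*exp(sqrt(2)*z/2) - z^2 - sqrt(3)*z/2 - 11/2


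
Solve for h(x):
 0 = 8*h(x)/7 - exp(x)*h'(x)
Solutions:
 h(x) = C1*exp(-8*exp(-x)/7)


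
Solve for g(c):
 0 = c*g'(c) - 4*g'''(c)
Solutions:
 g(c) = C1 + Integral(C2*airyai(2^(1/3)*c/2) + C3*airybi(2^(1/3)*c/2), c)


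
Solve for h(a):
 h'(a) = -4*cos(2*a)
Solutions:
 h(a) = C1 - 2*sin(2*a)


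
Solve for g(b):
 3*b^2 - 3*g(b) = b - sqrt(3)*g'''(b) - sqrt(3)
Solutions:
 g(b) = C3*exp(3^(1/6)*b) + b^2 - b/3 + (C1*sin(3^(2/3)*b/2) + C2*cos(3^(2/3)*b/2))*exp(-3^(1/6)*b/2) + sqrt(3)/3


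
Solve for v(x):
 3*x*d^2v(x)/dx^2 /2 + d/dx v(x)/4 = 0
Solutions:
 v(x) = C1 + C2*x^(5/6)


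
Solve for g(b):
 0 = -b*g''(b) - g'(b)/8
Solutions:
 g(b) = C1 + C2*b^(7/8)


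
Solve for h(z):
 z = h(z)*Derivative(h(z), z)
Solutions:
 h(z) = -sqrt(C1 + z^2)
 h(z) = sqrt(C1 + z^2)
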